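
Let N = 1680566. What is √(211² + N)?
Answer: √1725087 ≈ 1313.4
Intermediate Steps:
√(211² + N) = √(211² + 1680566) = √(44521 + 1680566) = √1725087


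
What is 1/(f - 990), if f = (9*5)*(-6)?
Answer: -1/1260 ≈ -0.00079365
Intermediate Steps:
f = -270 (f = 45*(-6) = -270)
1/(f - 990) = 1/(-270 - 990) = 1/(-1260) = -1/1260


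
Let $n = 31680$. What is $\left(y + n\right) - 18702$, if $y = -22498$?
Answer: $-9520$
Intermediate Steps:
$\left(y + n\right) - 18702 = \left(-22498 + 31680\right) - 18702 = 9182 - 18702 = -9520$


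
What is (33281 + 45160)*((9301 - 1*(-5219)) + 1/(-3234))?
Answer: 111618402983/98 ≈ 1.1390e+9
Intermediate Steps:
(33281 + 45160)*((9301 - 1*(-5219)) + 1/(-3234)) = 78441*((9301 + 5219) - 1/3234) = 78441*(14520 - 1/3234) = 78441*(46957679/3234) = 111618402983/98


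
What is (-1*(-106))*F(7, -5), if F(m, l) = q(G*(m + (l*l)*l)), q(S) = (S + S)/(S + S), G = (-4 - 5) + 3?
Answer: 106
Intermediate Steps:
G = -6 (G = -9 + 3 = -6)
q(S) = 1 (q(S) = (2*S)/((2*S)) = (2*S)*(1/(2*S)) = 1)
F(m, l) = 1
(-1*(-106))*F(7, -5) = -1*(-106)*1 = 106*1 = 106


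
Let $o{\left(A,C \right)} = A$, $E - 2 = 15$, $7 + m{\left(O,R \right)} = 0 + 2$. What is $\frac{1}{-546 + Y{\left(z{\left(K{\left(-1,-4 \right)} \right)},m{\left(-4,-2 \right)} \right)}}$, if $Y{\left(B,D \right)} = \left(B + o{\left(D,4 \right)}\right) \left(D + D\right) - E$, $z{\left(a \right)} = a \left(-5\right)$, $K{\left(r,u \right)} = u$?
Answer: $- \frac{1}{713} \approx -0.0014025$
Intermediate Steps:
$m{\left(O,R \right)} = -5$ ($m{\left(O,R \right)} = -7 + \left(0 + 2\right) = -7 + 2 = -5$)
$E = 17$ ($E = 2 + 15 = 17$)
$z{\left(a \right)} = - 5 a$
$Y{\left(B,D \right)} = -17 + 2 D \left(B + D\right)$ ($Y{\left(B,D \right)} = \left(B + D\right) \left(D + D\right) - 17 = \left(B + D\right) 2 D - 17 = 2 D \left(B + D\right) - 17 = -17 + 2 D \left(B + D\right)$)
$\frac{1}{-546 + Y{\left(z{\left(K{\left(-1,-4 \right)} \right)},m{\left(-4,-2 \right)} \right)}} = \frac{1}{-546 + \left(-17 + 2 \left(-5\right)^{2} + 2 \left(\left(-5\right) \left(-4\right)\right) \left(-5\right)\right)} = \frac{1}{-546 + \left(-17 + 2 \cdot 25 + 2 \cdot 20 \left(-5\right)\right)} = \frac{1}{-546 - 167} = \frac{1}{-713} = - \frac{1}{713}$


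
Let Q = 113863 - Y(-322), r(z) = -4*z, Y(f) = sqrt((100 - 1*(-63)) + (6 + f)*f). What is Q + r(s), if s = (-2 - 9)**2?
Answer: 113379 - sqrt(101915) ≈ 1.1306e+5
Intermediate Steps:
Y(f) = sqrt(163 + f*(6 + f)) (Y(f) = sqrt((100 + 63) + f*(6 + f)) = sqrt(163 + f*(6 + f)))
s = 121 (s = (-11)**2 = 121)
Q = 113863 - sqrt(101915) (Q = 113863 - sqrt(163 + (-322)**2 + 6*(-322)) = 113863 - sqrt(163 + 103684 - 1932) = 113863 - sqrt(101915) ≈ 1.1354e+5)
Q + r(s) = (113863 - sqrt(101915)) - 4*121 = (113863 - sqrt(101915)) - 484 = 113379 - sqrt(101915)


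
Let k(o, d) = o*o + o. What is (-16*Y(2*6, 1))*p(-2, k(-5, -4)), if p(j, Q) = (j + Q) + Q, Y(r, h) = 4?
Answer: -2432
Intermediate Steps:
k(o, d) = o + o² (k(o, d) = o² + o = o + o²)
p(j, Q) = j + 2*Q (p(j, Q) = (Q + j) + Q = j + 2*Q)
(-16*Y(2*6, 1))*p(-2, k(-5, -4)) = (-16*4)*(-2 + 2*(-5*(1 - 5))) = -64*(-2 + 2*(-5*(-4))) = -64*(-2 + 2*20) = -64*(-2 + 40) = -64*38 = -2432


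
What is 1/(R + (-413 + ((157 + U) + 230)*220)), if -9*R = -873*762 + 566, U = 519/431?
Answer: 3879/616152113 ≈ 6.2955e-6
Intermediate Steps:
U = 519/431 (U = 519*(1/431) = 519/431 ≈ 1.2042)
R = 664660/9 (R = -(-873*762 + 566)/9 = -(-665226 + 566)/9 = -⅑*(-664660) = 664660/9 ≈ 73851.)
1/(R + (-413 + ((157 + U) + 230)*220)) = 1/(664660/9 + (-413 + ((157 + 519/431) + 230)*220)) = 1/(664660/9 + (-413 + (68186/431 + 230)*220)) = 1/(664660/9 + (-413 + (167316/431)*220)) = 1/(664660/9 + (-413 + 36809520/431)) = 1/(664660/9 + 36631517/431) = 1/(616152113/3879) = 3879/616152113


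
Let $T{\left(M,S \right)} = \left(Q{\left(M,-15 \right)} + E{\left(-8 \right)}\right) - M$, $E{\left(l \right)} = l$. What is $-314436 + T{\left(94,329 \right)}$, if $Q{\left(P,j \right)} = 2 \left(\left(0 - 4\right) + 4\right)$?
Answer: $-314538$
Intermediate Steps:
$Q{\left(P,j \right)} = 0$ ($Q{\left(P,j \right)} = 2 \left(-4 + 4\right) = 2 \cdot 0 = 0$)
$T{\left(M,S \right)} = -8 - M$ ($T{\left(M,S \right)} = \left(0 - 8\right) - M = -8 - M$)
$-314436 + T{\left(94,329 \right)} = -314436 - 102 = -314538$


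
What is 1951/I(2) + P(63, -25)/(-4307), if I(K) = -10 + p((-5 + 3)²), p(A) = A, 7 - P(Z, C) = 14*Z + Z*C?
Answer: -8407157/25842 ≈ -325.33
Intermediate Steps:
P(Z, C) = 7 - 14*Z - C*Z (P(Z, C) = 7 - (14*Z + Z*C) = 7 - (14*Z + C*Z) = 7 + (-14*Z - C*Z) = 7 - 14*Z - C*Z)
I(K) = -6 (I(K) = -10 + (-5 + 3)² = -10 + (-2)² = -10 + 4 = -6)
1951/I(2) + P(63, -25)/(-4307) = 1951/(-6) + (7 - 14*63 - 1*(-25)*63)/(-4307) = 1951*(-⅙) + (7 - 882 + 1575)*(-1/4307) = -1951/6 + 700*(-1/4307) = -1951/6 - 700/4307 = -8407157/25842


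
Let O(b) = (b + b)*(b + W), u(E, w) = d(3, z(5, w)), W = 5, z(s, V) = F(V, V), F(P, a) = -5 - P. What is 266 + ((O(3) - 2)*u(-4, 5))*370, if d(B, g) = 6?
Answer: 102386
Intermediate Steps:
z(s, V) = -5 - V
u(E, w) = 6
O(b) = 2*b*(5 + b) (O(b) = (b + b)*(b + 5) = (2*b)*(5 + b) = 2*b*(5 + b))
266 + ((O(3) - 2)*u(-4, 5))*370 = 266 + ((2*3*(5 + 3) - 2)*6)*370 = 266 + ((2*3*8 - 2)*6)*370 = 266 + ((48 - 2)*6)*370 = 266 + (46*6)*370 = 266 + 276*370 = 266 + 102120 = 102386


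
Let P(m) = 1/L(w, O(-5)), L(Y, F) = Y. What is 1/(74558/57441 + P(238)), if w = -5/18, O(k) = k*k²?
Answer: -287205/661148 ≈ -0.43440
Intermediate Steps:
O(k) = k³
w = -5/18 (w = -5*1/18 = -5/18 ≈ -0.27778)
P(m) = -18/5 (P(m) = 1/(-5/18) = -18/5)
1/(74558/57441 + P(238)) = 1/(74558/57441 - 18/5) = 1/(-661148/287205) = -287205/661148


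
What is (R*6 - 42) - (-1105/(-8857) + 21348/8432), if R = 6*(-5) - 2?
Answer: -259912309/1098268 ≈ -236.66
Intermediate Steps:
R = -32 (R = -30 - 2 = -32)
(R*6 - 42) - (-1105/(-8857) + 21348/8432) = (-32*6 - 42) - (-1105/(-8857) + 21348/8432) = (-192 - 42) - (-1105*(-1/8857) + 21348*(1/8432)) = -234 - (65/521 + 5337/2108) = -234 - 1*2917597/1098268 = -234 - 2917597/1098268 = -259912309/1098268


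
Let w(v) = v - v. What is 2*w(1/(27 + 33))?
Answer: 0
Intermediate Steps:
w(v) = 0
2*w(1/(27 + 33)) = 2*0 = 0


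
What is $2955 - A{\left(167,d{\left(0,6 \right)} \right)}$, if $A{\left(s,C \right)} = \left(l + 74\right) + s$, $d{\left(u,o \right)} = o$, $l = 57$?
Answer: $2657$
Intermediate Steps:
$A{\left(s,C \right)} = 131 + s$ ($A{\left(s,C \right)} = \left(57 + 74\right) + s = 131 + s$)
$2955 - A{\left(167,d{\left(0,6 \right)} \right)} = 2955 - \left(131 + 167\right) = 2955 - 298 = 2657$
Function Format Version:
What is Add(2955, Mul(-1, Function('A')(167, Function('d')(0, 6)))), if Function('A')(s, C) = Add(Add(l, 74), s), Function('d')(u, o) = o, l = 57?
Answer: 2657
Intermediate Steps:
Function('A')(s, C) = Add(131, s) (Function('A')(s, C) = Add(Add(57, 74), s) = Add(131, s))
Add(2955, Mul(-1, Function('A')(167, Function('d')(0, 6)))) = Add(2955, Mul(-1, Add(131, 167))) = Add(2955, Mul(-1, 298)) = Add(2955, -298) = 2657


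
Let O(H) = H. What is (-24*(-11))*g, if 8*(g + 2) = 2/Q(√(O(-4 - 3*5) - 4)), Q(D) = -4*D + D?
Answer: -528 + 22*I*√23/23 ≈ -528.0 + 4.5873*I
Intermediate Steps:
Q(D) = -3*D
g = -2 + I*√23/276 (g = -2 + (2/((-3*√((-4 - 3*5) - 4))))/8 = -2 + (2/((-3*√((-4 - 15) - 4))))/8 = -2 + (2/((-3*√(-19 - 4))))/8 = -2 + (2/((-3*I*√23)))/8 = -2 + (2*(I*√23/69))/8 = -2 + (2*I*√23/69)/8 = -2 + I*√23/276 ≈ -2.0 + 0.017376*I)
(-24*(-11))*g = (-24*(-11))*(-2 + I*√23/276) = 264*(-2 + I*√23/276) = -528 + 22*I*√23/23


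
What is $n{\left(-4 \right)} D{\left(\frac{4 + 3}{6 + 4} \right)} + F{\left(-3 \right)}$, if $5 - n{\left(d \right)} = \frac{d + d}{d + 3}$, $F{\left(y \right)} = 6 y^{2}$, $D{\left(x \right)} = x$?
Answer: $\frac{519}{10} \approx 51.9$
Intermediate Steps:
$n{\left(d \right)} = 5 - \frac{2 d}{3 + d}$ ($n{\left(d \right)} = 5 - \frac{d + d}{d + 3} = 5 - \frac{2 d}{3 + d}$)
$n{\left(-4 \right)} D{\left(\frac{4 + 3}{6 + 4} \right)} + F{\left(-3 \right)} = \frac{3 \left(5 - 4\right)}{3 - 4} \frac{4 + 3}{6 + 4} + 6 \left(-3\right)^{2} = 3 \frac{1}{-1} \cdot 1 \cdot \frac{7}{10} + 6 \cdot 9 = 3 \left(-1\right) 1 \cdot 7 \cdot \frac{1}{10} + 54 = \left(-3\right) \frac{7}{10} + 54 = - \frac{21}{10} + 54 = \frac{519}{10}$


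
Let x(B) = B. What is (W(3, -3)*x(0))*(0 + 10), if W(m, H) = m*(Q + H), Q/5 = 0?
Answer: 0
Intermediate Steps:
Q = 0 (Q = 5*0 = 0)
W(m, H) = H*m (W(m, H) = m*(0 + H) = m*H = H*m)
(W(3, -3)*x(0))*(0 + 10) = (-3*3*0)*(0 + 10) = -9*0*10 = 0*10 = 0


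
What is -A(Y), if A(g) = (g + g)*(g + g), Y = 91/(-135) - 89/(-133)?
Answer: -30976/322382025 ≈ -9.6085e-5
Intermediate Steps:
Y = -88/17955 (Y = 91*(-1/135) - 89*(-1/133) = -91/135 + 89/133 = -88/17955 ≈ -0.0049011)
A(g) = 4*g**2 (A(g) = (2*g)*(2*g) = 4*g**2)
-A(Y) = -4*(-88/17955)**2 = -4*7744/322382025 = -1*30976/322382025 = -30976/322382025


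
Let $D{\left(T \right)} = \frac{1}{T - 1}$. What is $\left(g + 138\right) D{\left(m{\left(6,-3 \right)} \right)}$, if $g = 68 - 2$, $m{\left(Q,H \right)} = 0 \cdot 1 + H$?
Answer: $-51$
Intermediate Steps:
$m{\left(Q,H \right)} = H$ ($m{\left(Q,H \right)} = 0 + H = H$)
$D{\left(T \right)} = \frac{1}{-1 + T}$
$g = 66$ ($g = 68 - 2 = 66$)
$\left(g + 138\right) D{\left(m{\left(6,-3 \right)} \right)} = \frac{66 + 138}{-1 - 3} = \frac{204}{-4} = 204 \left(- \frac{1}{4}\right) = -51$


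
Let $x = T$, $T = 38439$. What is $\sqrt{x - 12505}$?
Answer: $\sqrt{25934} \approx 161.04$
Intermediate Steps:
$x = 38439$
$\sqrt{x - 12505} = \sqrt{38439 - 12505} = \sqrt{25934}$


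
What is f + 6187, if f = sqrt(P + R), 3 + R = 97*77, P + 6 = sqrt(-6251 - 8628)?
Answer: 6187 + sqrt(7460 + I*sqrt(14879)) ≈ 6273.4 + 0.70611*I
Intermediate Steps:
P = -6 + I*sqrt(14879) (P = -6 + sqrt(-6251 - 8628) = -6 + sqrt(-14879) = -6 + I*sqrt(14879) ≈ -6.0 + 121.98*I)
R = 7466 (R = -3 + 97*77 = -3 + 7469 = 7466)
f = sqrt(7460 + I*sqrt(14879)) (f = sqrt((-6 + I*sqrt(14879)) + 7466) = sqrt(7460 + I*sqrt(14879)) ≈ 86.374 + 0.7061*I)
f + 6187 = sqrt(7460 + I*sqrt(14879)) + 6187 = 6187 + sqrt(7460 + I*sqrt(14879))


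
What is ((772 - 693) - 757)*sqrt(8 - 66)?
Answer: -678*I*sqrt(58) ≈ -5163.5*I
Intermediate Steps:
((772 - 693) - 757)*sqrt(8 - 66) = (79 - 757)*sqrt(-58) = -678*I*sqrt(58)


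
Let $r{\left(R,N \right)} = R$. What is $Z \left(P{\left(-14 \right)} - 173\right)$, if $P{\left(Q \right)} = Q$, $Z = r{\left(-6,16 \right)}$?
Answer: $1122$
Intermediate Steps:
$Z = -6$
$Z \left(P{\left(-14 \right)} - 173\right) = - 6 \left(-14 - 173\right) = \left(-6\right) \left(-187\right) = 1122$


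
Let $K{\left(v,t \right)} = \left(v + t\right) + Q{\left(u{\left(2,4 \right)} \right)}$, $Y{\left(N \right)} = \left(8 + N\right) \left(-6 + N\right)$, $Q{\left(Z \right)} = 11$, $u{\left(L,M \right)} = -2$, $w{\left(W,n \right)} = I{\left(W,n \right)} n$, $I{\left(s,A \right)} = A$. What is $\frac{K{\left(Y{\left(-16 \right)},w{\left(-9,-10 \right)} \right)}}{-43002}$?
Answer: $- \frac{287}{43002} \approx -0.0066741$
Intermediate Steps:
$w{\left(W,n \right)} = n^{2}$ ($w{\left(W,n \right)} = n n = n^{2}$)
$Y{\left(N \right)} = \left(-6 + N\right) \left(8 + N\right)$
$K{\left(v,t \right)} = 11 + t + v$ ($K{\left(v,t \right)} = \left(v + t\right) + 11 = \left(t + v\right) + 11 = 11 + t + v$)
$\frac{K{\left(Y{\left(-16 \right)},w{\left(-9,-10 \right)} \right)}}{-43002} = \frac{11 + \left(-10\right)^{2} + \left(-48 + \left(-16\right)^{2} + 2 \left(-16\right)\right)}{-43002} = \left(11 + 100 - -176\right) \left(- \frac{1}{43002}\right) = \left(11 + 100 + 176\right) \left(- \frac{1}{43002}\right) = 287 \left(- \frac{1}{43002}\right) = - \frac{287}{43002}$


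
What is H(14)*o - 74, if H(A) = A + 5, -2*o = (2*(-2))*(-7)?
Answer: -340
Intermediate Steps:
o = -14 (o = -2*(-2)*(-7)/2 = -(-2)*(-7) = -½*28 = -14)
H(A) = 5 + A
H(14)*o - 74 = (5 + 14)*(-14) - 74 = 19*(-14) - 74 = -266 - 74 = -340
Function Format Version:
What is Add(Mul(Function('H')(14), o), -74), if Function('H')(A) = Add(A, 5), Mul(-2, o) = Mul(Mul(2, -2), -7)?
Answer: -340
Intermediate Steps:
o = -14 (o = Mul(Rational(-1, 2), Mul(Mul(2, -2), -7)) = Mul(Rational(-1, 2), Mul(-4, -7)) = Mul(Rational(-1, 2), 28) = -14)
Function('H')(A) = Add(5, A)
Add(Mul(Function('H')(14), o), -74) = Add(Mul(Add(5, 14), -14), -74) = Add(Mul(19, -14), -74) = Add(-266, -74) = -340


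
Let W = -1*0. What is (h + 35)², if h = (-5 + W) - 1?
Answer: 841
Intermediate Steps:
W = 0
h = -6 (h = (-5 + 0) - 1 = -5 - 1 = -6)
(h + 35)² = (-6 + 35)² = 29² = 841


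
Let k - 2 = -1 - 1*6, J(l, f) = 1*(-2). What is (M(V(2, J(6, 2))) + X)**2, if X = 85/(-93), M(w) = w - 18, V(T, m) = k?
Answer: 4946176/8649 ≈ 571.88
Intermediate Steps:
J(l, f) = -2
k = -5 (k = 2 + (-1 - 1*6) = 2 + (-1 - 6) = 2 - 7 = -5)
V(T, m) = -5
M(w) = -18 + w
X = -85/93 (X = 85*(-1/93) = -85/93 ≈ -0.91398)
(M(V(2, J(6, 2))) + X)**2 = ((-18 - 5) - 85/93)**2 = (-23 - 85/93)**2 = (-2224/93)**2 = 4946176/8649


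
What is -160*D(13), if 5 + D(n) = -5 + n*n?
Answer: -25440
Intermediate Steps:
D(n) = -10 + n² (D(n) = -5 + (-5 + n*n) = -5 + (-5 + n²) = -10 + n²)
-160*D(13) = -160*(-10 + 13²) = -160*(-10 + 169) = -160*159 = -25440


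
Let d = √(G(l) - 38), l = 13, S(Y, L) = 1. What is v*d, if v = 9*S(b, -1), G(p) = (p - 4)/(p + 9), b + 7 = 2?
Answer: 9*I*√18194/22 ≈ 55.18*I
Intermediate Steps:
b = -5 (b = -7 + 2 = -5)
G(p) = (-4 + p)/(9 + p)
d = I*√18194/22 (d = √((-4 + 13)/(9 + 13) - 38) = √(9/22 - 38) = √(-827/22) = I*√18194/22 ≈ 6.1311*I)
v = 9 (v = 9*1 = 9)
v*d = 9*(I*√18194/22) = 9*I*√18194/22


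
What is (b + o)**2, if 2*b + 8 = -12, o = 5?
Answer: 25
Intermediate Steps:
b = -10 (b = -4 + (1/2)*(-12) = -4 - 6 = -10)
(b + o)**2 = (-10 + 5)**2 = (-5)**2 = 25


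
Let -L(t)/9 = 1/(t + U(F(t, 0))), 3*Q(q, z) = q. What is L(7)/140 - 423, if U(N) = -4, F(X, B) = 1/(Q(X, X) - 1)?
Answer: -59223/140 ≈ -423.02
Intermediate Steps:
Q(q, z) = q/3
F(X, B) = 1/(-1 + X/3) (F(X, B) = 1/(X/3 - 1) = 1/(-1 + X/3))
L(t) = -9/(-4 + t) (L(t) = -9/(t - 4) = -9/(-4 + t))
L(7)/140 - 423 = (-9/(-4 + 7))/140 - 423 = (-9/3)/140 - 423 = (-9*⅓)/140 - 423 = (1/140)*(-3) - 423 = -3/140 - 423 = -59223/140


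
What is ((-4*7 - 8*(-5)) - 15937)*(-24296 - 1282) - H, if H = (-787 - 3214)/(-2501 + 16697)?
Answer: 5782451715401/14196 ≈ 4.0733e+8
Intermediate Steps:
H = -4001/14196 ≈ -0.28184
((-4*7 - 8*(-5)) - 15937)*(-24296 - 1282) - H = ((-4*7 - 8*(-5)) - 15937)*(-24296 - 1282) - 1*(-4001/14196) = ((-28 + 40) - 15937)*(-25578) + 4001/14196 = (12 - 15937)*(-25578) + 4001/14196 = -15925*(-25578) + 4001/14196 = 407329650 + 4001/14196 = 5782451715401/14196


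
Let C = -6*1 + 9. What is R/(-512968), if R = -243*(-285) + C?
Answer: -34629/256484 ≈ -0.13501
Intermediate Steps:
C = 3 (C = -6 + 9 = 3)
R = 69258 (R = -243*(-285) + 3 = 69255 + 3 = 69258)
R/(-512968) = 69258/(-512968) = 69258*(-1/512968) = -34629/256484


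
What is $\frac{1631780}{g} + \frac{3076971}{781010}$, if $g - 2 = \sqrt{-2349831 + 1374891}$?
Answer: $\frac{346796713139}{47590063340} - \frac{407945 i \sqrt{243735}}{121868} \approx 7.2872 - 1652.6 i$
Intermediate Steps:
$g = 2 + 2 i \sqrt{243735}$ ($g = 2 + \sqrt{-2349831 + 1374891} = 2 + \sqrt{-974940} = 2 + 2 i \sqrt{243735} \approx 2.0 + 987.39 i$)
$\frac{1631780}{g} + \frac{3076971}{781010} = \frac{1631780}{2 + 2 i \sqrt{243735}} + \frac{3076971}{781010} = \frac{3076971}{781010} + \frac{1631780}{2 + 2 i \sqrt{243735}}$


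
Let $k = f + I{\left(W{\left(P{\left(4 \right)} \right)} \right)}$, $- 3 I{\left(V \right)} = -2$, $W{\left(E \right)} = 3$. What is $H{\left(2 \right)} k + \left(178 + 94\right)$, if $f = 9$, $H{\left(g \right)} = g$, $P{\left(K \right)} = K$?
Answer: $\frac{874}{3} \approx 291.33$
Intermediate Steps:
$I{\left(V \right)} = \frac{2}{3}$ ($I{\left(V \right)} = \left(- \frac{1}{3}\right) \left(-2\right) = \frac{2}{3}$)
$k = \frac{29}{3}$ ($k = 9 + \frac{2}{3} = \frac{29}{3} \approx 9.6667$)
$H{\left(2 \right)} k + \left(178 + 94\right) = 2 \cdot \frac{29}{3} + \left(178 + 94\right) = \frac{58}{3} + 272 = \frac{874}{3}$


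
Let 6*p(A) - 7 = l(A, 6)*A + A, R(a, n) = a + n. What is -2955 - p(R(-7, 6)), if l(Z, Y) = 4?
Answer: -8866/3 ≈ -2955.3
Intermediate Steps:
p(A) = 7/6 + 5*A/6 (p(A) = 7/6 + (4*A + A)/6 = 7/6 + (5*A)/6 = 7/6 + 5*A/6)
-2955 - p(R(-7, 6)) = -2955 - (7/6 + 5*(-7 + 6)/6) = -2955 - (7/6 + (5/6)*(-1)) = -2955 - (7/6 - 5/6) = -2955 - 1*1/3 = -2955 - 1/3 = -8866/3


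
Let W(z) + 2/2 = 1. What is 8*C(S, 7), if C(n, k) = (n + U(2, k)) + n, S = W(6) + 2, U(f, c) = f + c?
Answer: 104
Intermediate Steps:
W(z) = 0 (W(z) = -1 + 1 = 0)
U(f, c) = c + f
S = 2 (S = 0 + 2 = 2)
C(n, k) = 2 + k + 2*n (C(n, k) = (n + (k + 2)) + n = (n + (2 + k)) + n = (2 + k + n) + n = 2 + k + 2*n)
8*C(S, 7) = 8*(2 + 7 + 2*2) = 8*(2 + 7 + 4) = 8*13 = 104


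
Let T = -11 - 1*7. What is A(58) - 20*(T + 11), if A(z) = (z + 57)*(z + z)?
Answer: 13480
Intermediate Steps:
T = -18 (T = -11 - 7 = -18)
A(z) = 2*z*(57 + z) (A(z) = (57 + z)*(2*z) = 2*z*(57 + z))
A(58) - 20*(T + 11) = 2*58*(57 + 58) - 20*(-18 + 11) = 2*58*115 - 20*(-7) = 13340 - 1*(-140) = 13340 + 140 = 13480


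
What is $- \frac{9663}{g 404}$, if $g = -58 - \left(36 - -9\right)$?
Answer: $\frac{9663}{41612} \approx 0.23222$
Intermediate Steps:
$g = -103$ ($g = -58 - \left(36 + 9\right) = -58 - 45 = -103$)
$- \frac{9663}{g 404} = - \frac{9663}{\left(-103\right) 404} = - \frac{9663}{-41612} = \left(-9663\right) \left(- \frac{1}{41612}\right) = \frac{9663}{41612}$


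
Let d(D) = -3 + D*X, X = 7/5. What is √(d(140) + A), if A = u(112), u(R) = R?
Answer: √305 ≈ 17.464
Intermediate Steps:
X = 7/5 (X = 7*(⅕) = 7/5 ≈ 1.4000)
d(D) = -3 + 7*D/5 (d(D) = -3 + D*(7/5) = -3 + 7*D/5)
A = 112
√(d(140) + A) = √((-3 + (7/5)*140) + 112) = √((-3 + 196) + 112) = √(193 + 112) = √305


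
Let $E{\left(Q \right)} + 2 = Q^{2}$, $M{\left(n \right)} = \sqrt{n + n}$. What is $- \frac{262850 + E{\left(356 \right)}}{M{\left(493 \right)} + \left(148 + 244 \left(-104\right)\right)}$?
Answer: $\frac{289071328}{18719147} + \frac{194792 \sqrt{986}}{318225499} \approx 15.462$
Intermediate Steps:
$M{\left(n \right)} = \sqrt{2} \sqrt{n}$ ($M{\left(n \right)} = \sqrt{2 n} = \sqrt{2} \sqrt{n}$)
$E{\left(Q \right)} = -2 + Q^{2}$
$- \frac{262850 + E{\left(356 \right)}}{M{\left(493 \right)} + \left(148 + 244 \left(-104\right)\right)} = - \frac{262850 - \left(2 - 356^{2}\right)}{\sqrt{2} \sqrt{493} + \left(148 + 244 \left(-104\right)\right)} = - \frac{262850 + \left(-2 + 126736\right)}{\sqrt{986} + \left(148 - 25376\right)} = - \frac{262850 + 126734}{\sqrt{986} - 25228} = - \frac{389584}{-25228 + \sqrt{986}}$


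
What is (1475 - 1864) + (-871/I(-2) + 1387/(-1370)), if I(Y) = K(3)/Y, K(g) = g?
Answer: 783589/4110 ≈ 190.65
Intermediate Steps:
I(Y) = 3/Y
(1475 - 1864) + (-871/I(-2) + 1387/(-1370)) = (1475 - 1864) + (-871/(3/(-2)) + 1387/(-1370)) = -389 + (-871/(3*(-½)) + 1387*(-1/1370)) = -389 + (-871/(-3/2) - 1387/1370) = -389 + (-871*(-⅔) - 1387/1370) = -389 + (1742/3 - 1387/1370) = -389 + 2382379/4110 = 783589/4110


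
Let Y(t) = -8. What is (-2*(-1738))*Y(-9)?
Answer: -27808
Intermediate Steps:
(-2*(-1738))*Y(-9) = -2*(-1738)*(-8) = 3476*(-8) = -27808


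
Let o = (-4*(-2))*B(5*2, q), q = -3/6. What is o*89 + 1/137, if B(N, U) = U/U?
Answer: 97545/137 ≈ 712.01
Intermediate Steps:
q = -½ (q = -3*⅙ = -½ ≈ -0.50000)
B(N, U) = 1
o = 8 (o = -4*(-2)*1 = 8*1 = 8)
o*89 + 1/137 = 8*89 + 1/137 = 712 + 1/137 = 97545/137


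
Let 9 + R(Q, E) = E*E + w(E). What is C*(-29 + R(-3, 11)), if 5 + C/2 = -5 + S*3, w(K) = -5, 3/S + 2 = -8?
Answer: -8502/5 ≈ -1700.4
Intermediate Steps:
S = -3/10 (S = 3/(-2 - 8) = 3/(-10) = 3*(-⅒) = -3/10 ≈ -0.30000)
C = -109/5 (C = -10 + 2*(-5 - 3/10*3) = -10 + 2*(-5 - 9/10) = -10 + 2*(-59/10) = -10 - 59/5 = -109/5 ≈ -21.800)
R(Q, E) = -14 + E² (R(Q, E) = -9 + (E*E - 5) = -9 + (E² - 5) = -9 + (-5 + E²) = -14 + E²)
C*(-29 + R(-3, 11)) = -109*(-29 + (-14 + 11²))/5 = -109*(-29 + (-14 + 121))/5 = -109*(-29 + 107)/5 = -109/5*78 = -8502/5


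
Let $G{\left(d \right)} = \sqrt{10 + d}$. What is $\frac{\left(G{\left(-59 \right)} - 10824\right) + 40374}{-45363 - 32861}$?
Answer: $- \frac{14775}{39112} - \frac{7 i}{78224} \approx -0.37776 - 8.9487 \cdot 10^{-5} i$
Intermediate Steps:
$\frac{\left(G{\left(-59 \right)} - 10824\right) + 40374}{-45363 - 32861} = \frac{\left(\sqrt{10 - 59} - 10824\right) + 40374}{-45363 - 32861} = \frac{\left(\sqrt{-49} - 10824\right) + 40374}{-78224} = \left(\left(7 i - 10824\right) + 40374\right) \left(- \frac{1}{78224}\right) = \left(\left(-10824 + 7 i\right) + 40374\right) \left(- \frac{1}{78224}\right) = \left(29550 + 7 i\right) \left(- \frac{1}{78224}\right) = - \frac{14775}{39112} - \frac{7 i}{78224}$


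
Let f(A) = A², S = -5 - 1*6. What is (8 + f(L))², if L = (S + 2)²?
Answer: 43151761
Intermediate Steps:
S = -11 (S = -5 - 6 = -11)
L = 81 (L = (-11 + 2)² = (-9)² = 81)
(8 + f(L))² = (8 + 81²)² = (8 + 6561)² = 6569² = 43151761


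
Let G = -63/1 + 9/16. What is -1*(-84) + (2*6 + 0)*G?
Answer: -2661/4 ≈ -665.25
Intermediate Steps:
G = -999/16 (G = -63*1 + 9*(1/16) = -63 + 9/16 = -999/16 ≈ -62.438)
-1*(-84) + (2*6 + 0)*G = -1*(-84) + (2*6 + 0)*(-999/16) = 84 + (12 + 0)*(-999/16) = 84 + 12*(-999/16) = 84 - 2997/4 = -2661/4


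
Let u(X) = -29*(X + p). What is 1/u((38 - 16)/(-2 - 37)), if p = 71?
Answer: -39/79663 ≈ -0.00048956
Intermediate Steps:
u(X) = -2059 - 29*X (u(X) = -29*(X + 71) = -29*(71 + X) = -2059 - 29*X)
1/u((38 - 16)/(-2 - 37)) = 1/(-2059 - 29*(38 - 16)/(-2 - 37)) = 1/(-2059 - 638/(-39)) = 1/(-2059 - 638*(-1)/39) = 1/(-2059 - 29*(-22/39)) = 1/(-2059 + 638/39) = 1/(-79663/39) = -39/79663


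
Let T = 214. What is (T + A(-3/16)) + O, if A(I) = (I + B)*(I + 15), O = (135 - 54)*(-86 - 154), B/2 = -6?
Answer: -4968071/256 ≈ -19407.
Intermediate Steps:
B = -12 (B = 2*(-6) = -12)
O = -19440 (O = 81*(-240) = -19440)
A(I) = (-12 + I)*(15 + I) (A(I) = (I - 12)*(I + 15) = (-12 + I)*(15 + I))
(T + A(-3/16)) + O = (214 + (-180 + (-3/16)**2 + 3*(-3/16))) - 19440 = (214 + (-180 + 9/256 - 9/16)) - 19440 = (214 - 46215/256) - 19440 = 8569/256 - 19440 = -4968071/256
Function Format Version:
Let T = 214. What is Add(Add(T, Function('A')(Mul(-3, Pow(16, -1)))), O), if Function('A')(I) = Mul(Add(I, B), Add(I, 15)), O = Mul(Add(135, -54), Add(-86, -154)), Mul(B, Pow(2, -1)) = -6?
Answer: Rational(-4968071, 256) ≈ -19407.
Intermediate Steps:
B = -12 (B = Mul(2, -6) = -12)
O = -19440 (O = Mul(81, -240) = -19440)
Function('A')(I) = Mul(Add(-12, I), Add(15, I)) (Function('A')(I) = Mul(Add(I, -12), Add(I, 15)) = Mul(Add(-12, I), Add(15, I)))
Add(Add(T, Function('A')(Mul(-3, Pow(16, -1)))), O) = Add(Add(214, Add(-180, Pow(Mul(-3, Pow(16, -1)), 2), Mul(3, Mul(-3, Pow(16, -1))))), -19440) = Add(Add(214, Add(-180, Pow(Mul(-3, Rational(1, 16)), 2), Mul(3, Mul(-3, Rational(1, 16))))), -19440) = Add(Add(214, Add(-180, Pow(Rational(-3, 16), 2), Mul(3, Rational(-3, 16)))), -19440) = Add(Add(214, Add(-180, Rational(9, 256), Rational(-9, 16))), -19440) = Add(Add(214, Rational(-46215, 256)), -19440) = Add(Rational(8569, 256), -19440) = Rational(-4968071, 256)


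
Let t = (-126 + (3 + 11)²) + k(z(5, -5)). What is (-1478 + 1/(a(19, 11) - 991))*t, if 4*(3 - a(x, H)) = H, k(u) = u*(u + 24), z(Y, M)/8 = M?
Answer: -4158695780/3963 ≈ -1.0494e+6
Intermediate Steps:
z(Y, M) = 8*M
k(u) = u*(24 + u)
a(x, H) = 3 - H/4
t = 710 (t = (-126 + (3 + 11)²) + (8*(-5))*(24 + 8*(-5)) = (-126 + 14²) - 40*(24 - 40) = (-126 + 196) - 40*(-16) = 70 + 640 = 710)
(-1478 + 1/(a(19, 11) - 991))*t = (-1478 + 1/((3 - ¼*11) - 991))*710 = (-1478 + 1/((3 - 11/4) - 991))*710 = (-1478 + 1/(¼ - 991))*710 = (-1478 + 1/(-3963/4))*710 = (-1478 - 4/3963)*710 = -5857318/3963*710 = -4158695780/3963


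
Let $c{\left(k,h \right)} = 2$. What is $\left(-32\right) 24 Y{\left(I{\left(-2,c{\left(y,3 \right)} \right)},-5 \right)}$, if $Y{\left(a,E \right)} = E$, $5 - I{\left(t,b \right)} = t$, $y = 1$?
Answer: $3840$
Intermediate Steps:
$I{\left(t,b \right)} = 5 - t$
$\left(-32\right) 24 Y{\left(I{\left(-2,c{\left(y,3 \right)} \right)},-5 \right)} = \left(-32\right) 24 \left(-5\right) = \left(-768\right) \left(-5\right) = 3840$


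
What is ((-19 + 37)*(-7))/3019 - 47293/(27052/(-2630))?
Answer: 187750796329/40834994 ≈ 4597.8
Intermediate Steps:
((-19 + 37)*(-7))/3019 - 47293/(27052/(-2630)) = (18*(-7))*(1/3019) - 47293/(27052*(-1/2630)) = -126*1/3019 - 47293/(-13526/1315) = -126/3019 - 47293*(-1315/13526) = -126/3019 + 62190295/13526 = 187750796329/40834994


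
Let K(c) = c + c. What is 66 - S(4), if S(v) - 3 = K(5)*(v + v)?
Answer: -17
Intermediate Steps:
K(c) = 2*c
S(v) = 3 + 20*v (S(v) = 3 + (2*5)*(v + v) = 3 + 10*(2*v) = 3 + 20*v)
66 - S(4) = 66 - (3 + 20*4) = 66 - (3 + 80) = 66 - 1*83 = 66 - 83 = -17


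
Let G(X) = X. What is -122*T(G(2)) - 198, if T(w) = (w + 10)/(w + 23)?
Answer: -6414/25 ≈ -256.56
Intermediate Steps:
T(w) = (10 + w)/(23 + w)
-122*T(G(2)) - 198 = -122*(10 + 2)/(23 + 2) - 198 = -122*12/25 - 198 = -1464/25 - 198 = -6414/25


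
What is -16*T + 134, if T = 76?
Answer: -1082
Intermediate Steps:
-16*T + 134 = -16*76 + 134 = -1216 + 134 = -1082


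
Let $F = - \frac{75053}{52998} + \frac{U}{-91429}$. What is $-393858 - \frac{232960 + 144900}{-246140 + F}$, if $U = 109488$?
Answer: $- \frac{42704687848874112078}{108427032834331} \approx -3.9386 \cdot 10^{5}$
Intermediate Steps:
$F = - \frac{1151333251}{440504922}$ ($F = - \frac{75053}{52998} + \frac{109488}{-91429} = \left(-75053\right) \frac{1}{52998} + 109488 \left(- \frac{1}{91429}\right) = - \frac{6823}{4818} - \frac{109488}{91429} = - \frac{1151333251}{440504922} \approx -2.6137$)
$-393858 - \frac{232960 + 144900}{-246140 + F} = -393858 - \frac{232960 + 144900}{-246140 - \frac{1151333251}{440504922}} = -393858 - \frac{377860}{- \frac{108427032834331}{440504922}} = -393858 - 377860 \left(- \frac{440504922}{108427032834331}\right) = -393858 - - \frac{166449189826920}{108427032834331} = -393858 + \frac{166449189826920}{108427032834331} = - \frac{42704687848874112078}{108427032834331}$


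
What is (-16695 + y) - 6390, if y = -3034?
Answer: -26119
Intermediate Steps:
(-16695 + y) - 6390 = (-16695 - 3034) - 6390 = -19729 - 6390 = -26119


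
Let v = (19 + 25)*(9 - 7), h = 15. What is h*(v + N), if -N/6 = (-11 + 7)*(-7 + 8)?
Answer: 1680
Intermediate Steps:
v = 88 (v = 44*2 = 88)
N = 24 (N = -6*(-11 + 7)*(-7 + 8) = -(-24) = -6*(-4) = 24)
h*(v + N) = 15*(88 + 24) = 15*112 = 1680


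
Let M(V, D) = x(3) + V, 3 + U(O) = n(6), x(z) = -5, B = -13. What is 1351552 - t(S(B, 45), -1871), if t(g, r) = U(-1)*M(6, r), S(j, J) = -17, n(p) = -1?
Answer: 1351556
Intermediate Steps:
U(O) = -4 (U(O) = -3 - 1 = -4)
M(V, D) = -5 + V
t(g, r) = -4 (t(g, r) = -4*(-5 + 6) = -4*1 = -4)
1351552 - t(S(B, 45), -1871) = 1351552 - 1*(-4) = 1351552 + 4 = 1351556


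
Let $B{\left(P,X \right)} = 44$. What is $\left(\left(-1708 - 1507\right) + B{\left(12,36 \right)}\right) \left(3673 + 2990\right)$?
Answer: $-21128373$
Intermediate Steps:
$\left(\left(-1708 - 1507\right) + B{\left(12,36 \right)}\right) \left(3673 + 2990\right) = \left(\left(-1708 - 1507\right) + 44\right) \left(3673 + 2990\right) = \left(-3215 + 44\right) 6663 = \left(-3171\right) 6663 = -21128373$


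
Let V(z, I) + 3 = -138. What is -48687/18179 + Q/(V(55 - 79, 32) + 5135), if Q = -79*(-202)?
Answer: 23478802/45392963 ≈ 0.51723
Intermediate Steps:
Q = 15958
V(z, I) = -141 (V(z, I) = -3 - 138 = -141)
-48687/18179 + Q/(V(55 - 79, 32) + 5135) = -48687/18179 + 15958/(-141 + 5135) = -48687*1/18179 + 15958/4994 = -48687/18179 + 15958*(1/4994) = -48687/18179 + 7979/2497 = 23478802/45392963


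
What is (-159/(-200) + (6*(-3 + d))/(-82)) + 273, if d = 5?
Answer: 2243919/8200 ≈ 273.65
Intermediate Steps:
(-159/(-200) + (6*(-3 + d))/(-82)) + 273 = (-159/(-200) + (6*(-3 + 5))/(-82)) + 273 = (-159*(-1/200) + (6*2)*(-1/82)) + 273 = (159/200 + 12*(-1/82)) + 273 = (159/200 - 6/41) + 273 = 5319/8200 + 273 = 2243919/8200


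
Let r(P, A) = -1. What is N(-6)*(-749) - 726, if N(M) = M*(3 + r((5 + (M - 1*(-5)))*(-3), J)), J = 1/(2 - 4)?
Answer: 8262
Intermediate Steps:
J = -½ (J = 1/(-2) = -½ ≈ -0.50000)
N(M) = 2*M (N(M) = M*(3 - 1) = M*2 = 2*M)
N(-6)*(-749) - 726 = (2*(-6))*(-749) - 726 = -12*(-749) - 726 = 8988 - 726 = 8262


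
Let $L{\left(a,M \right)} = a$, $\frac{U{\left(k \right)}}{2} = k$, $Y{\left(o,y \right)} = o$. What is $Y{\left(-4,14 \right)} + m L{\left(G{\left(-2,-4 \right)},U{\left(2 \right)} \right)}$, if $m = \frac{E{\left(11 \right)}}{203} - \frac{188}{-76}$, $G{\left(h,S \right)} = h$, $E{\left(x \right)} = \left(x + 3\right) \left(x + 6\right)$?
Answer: $- \frac{6222}{551} \approx -11.292$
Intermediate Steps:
$E{\left(x \right)} = \left(3 + x\right) \left(6 + x\right)$
$U{\left(k \right)} = 2 k$
$m = \frac{2009}{551}$ ($m = \frac{18 + 11^{2} + 9 \cdot 11}{203} - \frac{188}{-76} = \left(18 + 121 + 99\right) \frac{1}{203} - - \frac{47}{19} = 238 \cdot \frac{1}{203} + \frac{47}{19} = \frac{34}{29} + \frac{47}{19} = \frac{2009}{551} \approx 3.6461$)
$Y{\left(-4,14 \right)} + m L{\left(G{\left(-2,-4 \right)},U{\left(2 \right)} \right)} = -4 + \frac{2009}{551} \left(-2\right) = -4 - \frac{4018}{551} = - \frac{6222}{551}$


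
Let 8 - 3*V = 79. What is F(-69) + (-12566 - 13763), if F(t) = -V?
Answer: -78916/3 ≈ -26305.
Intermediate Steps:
V = -71/3 (V = 8/3 - 1/3*79 = 8/3 - 79/3 = -71/3 ≈ -23.667)
F(t) = 71/3 (F(t) = -1*(-71/3) = 71/3)
F(-69) + (-12566 - 13763) = 71/3 + (-12566 - 13763) = 71/3 - 26329 = -78916/3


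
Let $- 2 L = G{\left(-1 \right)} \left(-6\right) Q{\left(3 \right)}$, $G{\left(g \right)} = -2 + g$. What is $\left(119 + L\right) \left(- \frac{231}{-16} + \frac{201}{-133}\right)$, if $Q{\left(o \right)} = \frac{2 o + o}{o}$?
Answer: $\frac{632661}{532} \approx 1189.2$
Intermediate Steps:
$Q{\left(o \right)} = 3$ ($Q{\left(o \right)} = \frac{3 o}{o} = 3$)
$L = -27$ ($L = - \frac{\left(-2 - 1\right) \left(-6\right) 3}{2} = - \frac{\left(-3\right) \left(-6\right) 3}{2} = - \frac{18 \cdot 3}{2} = \left(- \frac{1}{2}\right) 54 = -27$)
$\left(119 + L\right) \left(- \frac{231}{-16} + \frac{201}{-133}\right) = \left(119 - 27\right) \left(- \frac{231}{-16} + \frac{201}{-133}\right) = 92 \left(\left(-231\right) \left(- \frac{1}{16}\right) + 201 \left(- \frac{1}{133}\right)\right) = 92 \left(\frac{231}{16} - \frac{201}{133}\right) = 92 \cdot \frac{27507}{2128} = \frac{632661}{532}$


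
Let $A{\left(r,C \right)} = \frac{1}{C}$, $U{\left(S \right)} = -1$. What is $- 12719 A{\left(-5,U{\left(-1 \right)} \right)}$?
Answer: $12719$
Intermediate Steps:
$- 12719 A{\left(-5,U{\left(-1 \right)} \right)} = - \frac{12719}{-1} = \left(-12719\right) \left(-1\right) = 12719$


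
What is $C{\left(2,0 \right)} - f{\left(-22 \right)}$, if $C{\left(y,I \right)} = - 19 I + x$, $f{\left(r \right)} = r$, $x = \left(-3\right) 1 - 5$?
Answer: $14$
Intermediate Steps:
$x = -8$ ($x = -3 - 5 = -8$)
$C{\left(y,I \right)} = -8 - 19 I$ ($C{\left(y,I \right)} = - 19 I - 8 = -8 - 19 I$)
$C{\left(2,0 \right)} - f{\left(-22 \right)} = \left(-8 - 0\right) - -22 = \left(-8 + 0\right) + 22 = -8 + 22 = 14$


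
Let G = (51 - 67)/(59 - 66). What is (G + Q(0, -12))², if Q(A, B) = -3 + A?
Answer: 25/49 ≈ 0.51020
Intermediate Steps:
G = 16/7 (G = -16/(-7) = -16*(-⅐) = 16/7 ≈ 2.2857)
(G + Q(0, -12))² = (16/7 + (-3 + 0))² = (16/7 - 3)² = (-5/7)² = 25/49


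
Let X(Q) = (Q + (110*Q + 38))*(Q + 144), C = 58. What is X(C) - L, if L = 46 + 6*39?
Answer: 1307872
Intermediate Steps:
L = 280 (L = 46 + 234 = 280)
X(Q) = (38 + 111*Q)*(144 + Q) (X(Q) = (Q + (38 + 110*Q))*(144 + Q) = (38 + 111*Q)*(144 + Q))
X(C) - L = (5472 + 111*58**2 + 16022*58) - 1*280 = (5472 + 111*3364 + 929276) - 280 = (5472 + 373404 + 929276) - 280 = 1308152 - 280 = 1307872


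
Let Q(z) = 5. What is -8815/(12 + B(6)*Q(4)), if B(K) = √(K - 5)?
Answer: -8815/17 ≈ -518.53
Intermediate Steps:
B(K) = √(-5 + K)
-8815/(12 + B(6)*Q(4)) = -8815/(12 + √(-5 + 6)*5) = -8815/(12 + √1*5) = -8815/(12 + 1*5) = -8815/(12 + 5) = -8815/17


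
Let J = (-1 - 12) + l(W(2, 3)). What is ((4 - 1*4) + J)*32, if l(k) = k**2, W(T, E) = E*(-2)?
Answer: 736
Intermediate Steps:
W(T, E) = -2*E
J = 23 (J = (-1 - 12) + (-2*3)**2 = -13 + (-6)**2 = -13 + 36 = 23)
((4 - 1*4) + J)*32 = ((4 - 1*4) + 23)*32 = ((4 - 4) + 23)*32 = (0 + 23)*32 = 23*32 = 736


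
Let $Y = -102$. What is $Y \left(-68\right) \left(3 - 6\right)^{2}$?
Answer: $62424$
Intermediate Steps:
$Y \left(-68\right) \left(3 - 6\right)^{2} = \left(-102\right) \left(-68\right) \left(3 - 6\right)^{2} = 6936 \left(-3\right)^{2} = 6936 \cdot 9 = 62424$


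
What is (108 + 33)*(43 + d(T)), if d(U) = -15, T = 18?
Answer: 3948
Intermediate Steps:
(108 + 33)*(43 + d(T)) = (108 + 33)*(43 - 15) = 141*28 = 3948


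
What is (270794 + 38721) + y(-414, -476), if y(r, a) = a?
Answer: 309039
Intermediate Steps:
(270794 + 38721) + y(-414, -476) = (270794 + 38721) - 476 = 309515 - 476 = 309039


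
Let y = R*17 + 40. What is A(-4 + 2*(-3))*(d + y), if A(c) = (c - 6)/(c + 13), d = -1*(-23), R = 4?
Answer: -2096/3 ≈ -698.67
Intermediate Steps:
d = 23
A(c) = (-6 + c)/(13 + c)
y = 108 (y = 4*17 + 40 = 68 + 40 = 108)
A(-4 + 2*(-3))*(d + y) = ((-6 + (-4 + 2*(-3)))/(13 + (-4 + 2*(-3))))*(23 + 108) = ((-6 + (-4 - 6))/(13 + (-4 - 6)))*131 = ((-6 - 10)/(13 - 10))*131 = (-16/3)*131 = ((⅓)*(-16))*131 = -16/3*131 = -2096/3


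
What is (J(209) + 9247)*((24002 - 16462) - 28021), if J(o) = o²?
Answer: -1084018368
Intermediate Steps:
(J(209) + 9247)*((24002 - 16462) - 28021) = (209² + 9247)*((24002 - 16462) - 28021) = (43681 + 9247)*(7540 - 28021) = 52928*(-20481) = -1084018368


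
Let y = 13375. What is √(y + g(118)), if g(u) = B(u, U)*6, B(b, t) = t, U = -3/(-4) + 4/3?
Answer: 15*√238/2 ≈ 115.70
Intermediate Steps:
U = 25/12 (U = -3*(-¼) + 4*(⅓) = ¾ + 4/3 = 25/12 ≈ 2.0833)
g(u) = 25/2 (g(u) = (25/12)*6 = 25/2)
√(y + g(118)) = √(13375 + 25/2) = √(26775/2) = 15*√238/2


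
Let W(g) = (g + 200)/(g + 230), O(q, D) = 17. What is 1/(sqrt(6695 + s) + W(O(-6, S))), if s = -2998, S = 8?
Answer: -53599/225503184 + 61009*sqrt(3697)/225503184 ≈ 0.016212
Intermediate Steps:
W(g) = (200 + g)/(230 + g)
1/(sqrt(6695 + s) + W(O(-6, S))) = 1/(sqrt(6695 - 2998) + (200 + 17)/(230 + 17)) = 1/(sqrt(3697) + 217/247) = 1/(217/247 + sqrt(3697))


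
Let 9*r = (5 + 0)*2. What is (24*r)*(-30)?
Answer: -800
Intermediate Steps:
r = 10/9 (r = ((5 + 0)*2)/9 = (5*2)/9 = (⅑)*10 = 10/9 ≈ 1.1111)
(24*r)*(-30) = (24*(10/9))*(-30) = (80/3)*(-30) = -800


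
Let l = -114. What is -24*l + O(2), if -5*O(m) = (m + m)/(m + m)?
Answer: 13679/5 ≈ 2735.8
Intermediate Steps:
O(m) = -⅕ (O(m) = -(m + m)/(5*(m + m)) = -2*m/(5*(2*m)) = -2*m*1/(2*m)/5 = -⅕*1 = -⅕)
-24*l + O(2) = -24*(-114) - ⅕ = 2736 - ⅕ = 13679/5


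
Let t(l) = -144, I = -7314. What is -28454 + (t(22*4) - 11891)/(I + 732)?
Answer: -187272193/6582 ≈ -28452.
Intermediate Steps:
-28454 + (t(22*4) - 11891)/(I + 732) = -28454 + (-144 - 11891)/(-7314 + 732) = -28454 - 12035/(-6582) = -28454 - 12035*(-1/6582) = -28454 + 12035/6582 = -187272193/6582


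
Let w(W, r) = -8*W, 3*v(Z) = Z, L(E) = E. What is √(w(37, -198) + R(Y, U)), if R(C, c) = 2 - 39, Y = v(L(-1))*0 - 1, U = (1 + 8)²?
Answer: 3*I*√37 ≈ 18.248*I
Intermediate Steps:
U = 81 (U = 9² = 81)
v(Z) = Z/3
Y = -1 (Y = ((⅓)*(-1))*0 - 1 = -⅓*0 - 1 = 0 - 1 = -1)
R(C, c) = -37
√(w(37, -198) + R(Y, U)) = √(-8*37 - 37) = √(-296 - 37) = √(-333) = 3*I*√37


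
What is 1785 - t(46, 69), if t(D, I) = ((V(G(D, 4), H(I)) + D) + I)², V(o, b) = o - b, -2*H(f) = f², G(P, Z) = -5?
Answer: -24803221/4 ≈ -6.2008e+6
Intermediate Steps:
H(f) = -f²/2
t(D, I) = (-5 + D + I + I²/2)² (t(D, I) = (((-5 - (-1)*I²/2) + D) + I)² = (((-5 + I²/2) + D) + I)² = ((-5 + D + I²/2) + I)² = (-5 + D + I + I²/2)²)
1785 - t(46, 69) = 1785 - (-10 + 69² + 2*46 + 2*69)²/4 = 1785 - (-10 + 4761 + 92 + 138)²/4 = 1785 - 4981²/4 = 1785 - 24810361/4 = -24803221/4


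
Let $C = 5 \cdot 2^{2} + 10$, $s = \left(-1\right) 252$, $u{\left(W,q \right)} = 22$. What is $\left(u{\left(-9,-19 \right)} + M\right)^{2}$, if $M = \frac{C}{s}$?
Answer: $\frac{844561}{1764} \approx 478.78$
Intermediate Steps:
$s = -252$
$C = 30$ ($C = 5 \cdot 4 + 10 = 20 + 10 = 30$)
$M = - \frac{5}{42}$ ($M = \frac{30}{-252} = 30 \left(- \frac{1}{252}\right) = - \frac{5}{42} \approx -0.11905$)
$\left(u{\left(-9,-19 \right)} + M\right)^{2} = \left(22 - \frac{5}{42}\right)^{2} = \left(\frac{919}{42}\right)^{2} = \frac{844561}{1764}$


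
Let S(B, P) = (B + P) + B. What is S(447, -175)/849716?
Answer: 719/849716 ≈ 0.00084617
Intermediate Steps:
S(B, P) = P + 2*B
S(447, -175)/849716 = (-175 + 2*447)/849716 = (-175 + 894)*(1/849716) = 719*(1/849716) = 719/849716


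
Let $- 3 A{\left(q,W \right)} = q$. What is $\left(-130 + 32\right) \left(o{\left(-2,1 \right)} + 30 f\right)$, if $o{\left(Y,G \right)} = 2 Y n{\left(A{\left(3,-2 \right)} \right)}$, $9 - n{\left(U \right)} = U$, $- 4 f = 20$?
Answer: $18620$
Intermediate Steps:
$f = -5$ ($f = \left(- \frac{1}{4}\right) 20 = -5$)
$A{\left(q,W \right)} = - \frac{q}{3}$
$n{\left(U \right)} = 9 - U$
$o{\left(Y,G \right)} = 20 Y$ ($o{\left(Y,G \right)} = 2 Y \left(9 - \left(- \frac{1}{3}\right) 3\right) = 2 Y \left(9 - -1\right) = 2 Y \left(9 + 1\right) = 2 Y 10 = 20 Y$)
$\left(-130 + 32\right) \left(o{\left(-2,1 \right)} + 30 f\right) = \left(-130 + 32\right) \left(20 \left(-2\right) + 30 \left(-5\right)\right) = - 98 \left(-40 - 150\right) = \left(-98\right) \left(-190\right) = 18620$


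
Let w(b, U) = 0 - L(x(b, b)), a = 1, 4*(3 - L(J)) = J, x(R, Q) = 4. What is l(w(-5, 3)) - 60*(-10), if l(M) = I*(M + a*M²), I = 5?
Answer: 610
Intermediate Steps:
L(J) = 3 - J/4
w(b, U) = -2 (w(b, U) = 0 - (3 - ¼*4) = 0 - (3 - 1) = 0 - 1*2 = 0 - 2 = -2)
l(M) = 5*M + 5*M² (l(M) = 5*(M + 1*M²) = 5*(M + M²) = 5*M + 5*M²)
l(w(-5, 3)) - 60*(-10) = 5*(-2)*(1 - 2) - 60*(-10) = 5*(-2)*(-1) + 600 = 10 + 600 = 610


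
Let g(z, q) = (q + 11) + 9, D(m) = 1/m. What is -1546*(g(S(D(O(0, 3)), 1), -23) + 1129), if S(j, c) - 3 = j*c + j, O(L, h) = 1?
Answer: -1740796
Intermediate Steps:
S(j, c) = 3 + j + c*j (S(j, c) = 3 + (j*c + j) = 3 + (c*j + j) = 3 + (j + c*j) = 3 + j + c*j)
g(z, q) = 20 + q (g(z, q) = (11 + q) + 9 = 20 + q)
-1546*(g(S(D(O(0, 3)), 1), -23) + 1129) = -1546*((20 - 23) + 1129) = -1546*(-3 + 1129) = -1546*1126 = -1740796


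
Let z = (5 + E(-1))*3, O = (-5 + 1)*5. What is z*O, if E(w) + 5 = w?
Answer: 60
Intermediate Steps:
E(w) = -5 + w
O = -20 (O = -4*5 = -20)
z = -3 (z = (5 + (-5 - 1))*3 = (5 - 6)*3 = -1*3 = -3)
z*O = -3*(-20) = 60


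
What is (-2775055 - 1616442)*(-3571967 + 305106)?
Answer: 14346410280917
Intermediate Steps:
(-2775055 - 1616442)*(-3571967 + 305106) = -4391497*(-3266861) = 14346410280917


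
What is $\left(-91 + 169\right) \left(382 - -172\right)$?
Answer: $43212$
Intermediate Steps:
$\left(-91 + 169\right) \left(382 - -172\right) = 78 \left(382 + \left(200 - 28\right)\right) = 78 \left(382 + 172\right) = 78 \cdot 554 = 43212$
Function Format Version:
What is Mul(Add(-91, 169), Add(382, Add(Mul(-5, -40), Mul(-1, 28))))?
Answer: 43212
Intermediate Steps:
Mul(Add(-91, 169), Add(382, Add(Mul(-5, -40), Mul(-1, 28)))) = Mul(78, Add(382, Add(200, -28))) = Mul(78, Add(382, 172)) = Mul(78, 554) = 43212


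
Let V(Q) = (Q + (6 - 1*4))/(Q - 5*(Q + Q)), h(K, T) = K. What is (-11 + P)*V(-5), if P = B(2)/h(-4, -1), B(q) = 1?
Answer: ¾ ≈ 0.75000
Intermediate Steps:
P = -¼ (P = 1/(-4) = 1*(-¼) = -¼ ≈ -0.25000)
V(Q) = -(2 + Q)/(9*Q) (V(Q) = (Q + (6 - 4))/(Q - 10*Q) = (Q + 2)/(Q - 10*Q) = (2 + Q)/((-9*Q)) = (2 + Q)*(-1/(9*Q)) = -(2 + Q)/(9*Q))
(-11 + P)*V(-5) = (-11 - ¼)*((⅑)*(-2 - 1*(-5))/(-5)) = -5*(-1)*(-2 + 5)/(4*5) = -5*(-1)*3/(4*5) = -45/4*(-1/15) = ¾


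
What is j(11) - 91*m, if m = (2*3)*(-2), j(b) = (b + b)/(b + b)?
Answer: 1093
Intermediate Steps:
j(b) = 1 (j(b) = (2*b)/((2*b)) = (2*b)*(1/(2*b)) = 1)
m = -12 (m = 6*(-2) = -12)
j(11) - 91*m = 1 - 91*(-12) = 1 + 1092 = 1093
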